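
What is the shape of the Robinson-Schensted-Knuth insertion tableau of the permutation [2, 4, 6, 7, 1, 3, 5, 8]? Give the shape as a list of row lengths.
RSK row insertion gives P = [[1, 3, 5, 7, 8], [2, 4, 6]], which has shape [5, 3].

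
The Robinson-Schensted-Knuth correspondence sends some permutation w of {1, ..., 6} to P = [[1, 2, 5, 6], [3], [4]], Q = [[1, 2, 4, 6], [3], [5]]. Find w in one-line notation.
Reverse the RSK construction: for i from n down to 1, find the cell of Q containing i, remove the entry at that cell from P, and reverse-bump it up through P; the value ejected from row 1 is w(i).

Step i=6: Q has 6 at row 1, column 4; remove that cell from P, ejecting 6. So w(6) = 6. P is now [[1, 2, 5], [3], [4]].
Step i=5: Q has 5 at row 3, column 1; remove 4 from row 3 of P and reverse-bump: 4 enters row 2 and ejects 3; 3 enters row 1 and ejects 2. So w(5) = 2. P is now [[1, 3, 5], [4]].
Step i=4: Q has 4 at row 1, column 3; remove that cell from P, ejecting 5. So w(4) = 5. P is now [[1, 3], [4]].
Step i=3: Q has 3 at row 2, column 1; remove 4 from row 2 of P and reverse-bump: 4 enters row 1 and ejects 3. So w(3) = 3. P is now [[1, 4]].
Step i=2: Q has 2 at row 1, column 2; remove that cell from P, ejecting 4. So w(2) = 4. P is now [[1]].
Step i=1: Q has 1 at row 1, column 1; remove that cell from P, ejecting 1. So w(1) = 1. P is now [].

So w = 1 4 3 5 2 6.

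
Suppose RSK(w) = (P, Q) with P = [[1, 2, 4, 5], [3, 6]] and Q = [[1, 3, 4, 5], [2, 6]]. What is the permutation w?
Reverse RSK: for i = n, n-1, ..., 1, locate i in Q, remove the corresponding corner cell from P, and reverse-bump its entry up through P; the value ejected from row 1 is w(i).

So w = 3 1 2 4 6 5.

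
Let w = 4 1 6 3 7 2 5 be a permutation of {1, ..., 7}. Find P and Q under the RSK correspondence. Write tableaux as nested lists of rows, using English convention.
Insert each entry of the permutation into P by Schensted row insertion, recording in Q the position of each new cell.

Insert 4: appended to row 1. P = [[4]].
Insert 1: 1 bumps 4 from row 1; 4 starts row 2. P = [[1], [4]].
Insert 6: appended to row 1. P = [[1, 6], [4]].
Insert 3: 3 bumps 6 from row 1; 6 appends to row 2. P = [[1, 3], [4, 6]].
Insert 7: appended to row 1. P = [[1, 3, 7], [4, 6]].
Insert 2: 2 bumps 3 from row 1; 3 bumps 4 from row 2; 4 starts row 3. P = [[1, 2, 7], [3, 6], [4]].
Insert 5: 5 bumps 7 from row 1; 7 appends to row 2. P = [[1, 2, 5], [3, 6, 7], [4]].

So P = [[1, 2, 5], [3, 6, 7], [4]], Q = [[1, 3, 5], [2, 4, 7], [6]].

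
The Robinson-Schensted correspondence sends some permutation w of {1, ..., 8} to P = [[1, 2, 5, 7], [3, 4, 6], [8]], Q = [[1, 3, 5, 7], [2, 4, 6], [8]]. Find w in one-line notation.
3 1 4 2 8 6 7 5

Reverse the RSK construction: for i from n down to 1, find the cell of Q containing i, remove the entry at that cell from P, and reverse-bump it up through P; the value ejected from row 1 is w(i).

Step i=8: Q has 8 at row 3, column 1; remove 8 from row 3 of P and reverse-bump: 8 enters row 2 and ejects 6; 6 enters row 1 and ejects 5. So w(8) = 5. P is now [[1, 2, 6, 7], [3, 4, 8]].
Step i=7: Q has 7 at row 1, column 4; remove that cell from P, ejecting 7. So w(7) = 7. P is now [[1, 2, 6], [3, 4, 8]].
Step i=6: Q has 6 at row 2, column 3; remove 8 from row 2 of P and reverse-bump: 8 enters row 1 and ejects 6. So w(6) = 6. P is now [[1, 2, 8], [3, 4]].
Step i=5: Q has 5 at row 1, column 3; remove that cell from P, ejecting 8. So w(5) = 8. P is now [[1, 2], [3, 4]].
Step i=4: Q has 4 at row 2, column 2; remove 4 from row 2 of P and reverse-bump: 4 enters row 1 and ejects 2. So w(4) = 2. P is now [[1, 4], [3]].
Step i=3: Q has 3 at row 1, column 2; remove that cell from P, ejecting 4. So w(3) = 4. P is now [[1], [3]].
Step i=2: Q has 2 at row 2, column 1; remove 3 from row 2 of P and reverse-bump: 3 enters row 1 and ejects 1. So w(2) = 1. P is now [[3]].
Step i=1: Q has 1 at row 1, column 1; remove that cell from P, ejecting 3. So w(1) = 3. P is now [].

So w = 3 1 4 2 8 6 7 5.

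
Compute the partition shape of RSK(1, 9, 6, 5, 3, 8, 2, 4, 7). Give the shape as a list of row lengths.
[4, 2, 1, 1, 1]

RSK row insertion gives P = [[1, 2, 4, 7], [3, 8], [5], [6], [9]], which has shape [4, 2, 1, 1, 1].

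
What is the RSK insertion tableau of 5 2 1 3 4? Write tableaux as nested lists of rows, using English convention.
After inserting 5: P = [[5]].
After inserting 2: P = [[2], [5]].
After inserting 1: P = [[1], [2], [5]].
After inserting 3: P = [[1, 3], [2], [5]].
After inserting 4: P = [[1, 3, 4], [2], [5]].

So P = [[1, 3, 4], [2], [5]].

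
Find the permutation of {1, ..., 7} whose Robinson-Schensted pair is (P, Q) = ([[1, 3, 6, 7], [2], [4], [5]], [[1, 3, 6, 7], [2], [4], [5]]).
5 2 4 3 1 6 7

Reverse RSK: for i = n, n-1, ..., 1, locate i in Q, remove the corresponding corner cell from P, and reverse-bump its entry up through P; the value ejected from row 1 is w(i).

So w = 5 2 4 3 1 6 7.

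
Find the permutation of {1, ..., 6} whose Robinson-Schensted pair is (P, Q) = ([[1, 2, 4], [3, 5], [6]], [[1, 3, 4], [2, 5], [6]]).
Reverse the RSK construction: for i from n down to 1, find the cell of Q containing i, remove the entry at that cell from P, and reverse-bump it up through P; the value ejected from row 1 is w(i).

Step i=6: Q has 6 at row 3, column 1; remove 6 from row 3 of P and reverse-bump: 6 enters row 2 and ejects 5; 5 enters row 1 and ejects 4. So w(6) = 4. P is now [[1, 2, 5], [3, 6]].
Step i=5: Q has 5 at row 2, column 2; remove 6 from row 2 of P and reverse-bump: 6 enters row 1 and ejects 5. So w(5) = 5. P is now [[1, 2, 6], [3]].
Step i=4: Q has 4 at row 1, column 3; remove that cell from P, ejecting 6. So w(4) = 6. P is now [[1, 2], [3]].
Step i=3: Q has 3 at row 1, column 2; remove that cell from P, ejecting 2. So w(3) = 2. P is now [[1], [3]].
Step i=2: Q has 2 at row 2, column 1; remove 3 from row 2 of P and reverse-bump: 3 enters row 1 and ejects 1. So w(2) = 1. P is now [[3]].
Step i=1: Q has 1 at row 1, column 1; remove that cell from P, ejecting 3. So w(1) = 3. P is now [].

So w = 3 1 2 6 5 4.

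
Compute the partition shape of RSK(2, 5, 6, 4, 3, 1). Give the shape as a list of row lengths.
[3, 1, 1, 1]

Row-insert each entry into an empty tableau.

After inserting 2: P = [[2]].
After inserting 5: P = [[2, 5]].
After inserting 6: P = [[2, 5, 6]].
After inserting 4: P = [[2, 4, 6], [5]].
After inserting 3: P = [[2, 3, 6], [4], [5]].
After inserting 1: P = [[1, 3, 6], [2], [4], [5]].

The final insertion tableau P = [[1, 3, 6], [2], [4], [5]] has shape [3, 1, 1, 1].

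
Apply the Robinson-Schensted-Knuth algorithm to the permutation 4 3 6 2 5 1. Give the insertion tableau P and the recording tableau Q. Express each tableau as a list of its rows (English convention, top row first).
Insert each entry of the permutation into P by Schensted row insertion, recording in Q the position of each new cell.

Insert 4: appended to row 1. P = [[4]], Q = [[1]].
Insert 3: 3 bumps 4 from row 1; 4 starts row 2. P = [[3], [4]], Q = [[1], [2]].
Insert 6: appended to row 1. P = [[3, 6], [4]], Q = [[1, 3], [2]].
Insert 2: 2 bumps 3 from row 1; 3 bumps 4 from row 2; 4 starts row 3. P = [[2, 6], [3], [4]], Q = [[1, 3], [2], [4]].
Insert 5: 5 bumps 6 from row 1; 6 appends to row 2. P = [[2, 5], [3, 6], [4]], Q = [[1, 3], [2, 5], [4]].
Insert 1: 1 bumps 2 from row 1; 2 bumps 3 from row 2; 3 bumps 4 from row 3; 4 starts row 4. P = [[1, 5], [2, 6], [3], [4]], Q = [[1, 3], [2, 5], [4], [6]].

So P = [[1, 5], [2, 6], [3], [4]], Q = [[1, 3], [2, 5], [4], [6]].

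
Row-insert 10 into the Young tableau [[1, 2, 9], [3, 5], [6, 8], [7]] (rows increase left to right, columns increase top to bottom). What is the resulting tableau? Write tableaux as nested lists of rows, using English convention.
10 is larger than every entry of row 1, so it is appended to row 1. The new tableau is [[1, 2, 9, 10], [3, 5], [6, 8], [7]].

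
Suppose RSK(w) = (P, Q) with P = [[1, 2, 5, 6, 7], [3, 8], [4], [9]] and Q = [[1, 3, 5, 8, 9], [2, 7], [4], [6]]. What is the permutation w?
9 1 4 3 8 2 5 6 7

Reverse the RSK construction: for i from n down to 1, find the cell of Q containing i, remove the entry at that cell from P, and reverse-bump it up through P; the value ejected from row 1 is w(i).

Step i=9: Q has 9 at row 1, column 5; remove that cell from P, ejecting 7. So w(9) = 7. P is now [[1, 2, 5, 6], [3, 8], [4], [9]].
Step i=8: Q has 8 at row 1, column 4; remove that cell from P, ejecting 6. So w(8) = 6. P is now [[1, 2, 5], [3, 8], [4], [9]].
Step i=7: Q has 7 at row 2, column 2; remove 8 from row 2 of P and reverse-bump: 8 enters row 1 and ejects 5. So w(7) = 5. P is now [[1, 2, 8], [3], [4], [9]].
Step i=6: Q has 6 at row 4, column 1; remove 9 from row 4 of P and reverse-bump: 9 enters row 3 and ejects 4; 4 enters row 2 and ejects 3; 3 enters row 1 and ejects 2. So w(6) = 2. P is now [[1, 3, 8], [4], [9]].
Step i=5: Q has 5 at row 1, column 3; remove that cell from P, ejecting 8. So w(5) = 8. P is now [[1, 3], [4], [9]].
Step i=4: Q has 4 at row 3, column 1; remove 9 from row 3 of P and reverse-bump: 9 enters row 2 and ejects 4; 4 enters row 1 and ejects 3. So w(4) = 3. P is now [[1, 4], [9]].
Step i=3: Q has 3 at row 1, column 2; remove that cell from P, ejecting 4. So w(3) = 4. P is now [[1], [9]].
Step i=2: Q has 2 at row 2, column 1; remove 9 from row 2 of P and reverse-bump: 9 enters row 1 and ejects 1. So w(2) = 1. P is now [[9]].
Step i=1: Q has 1 at row 1, column 1; remove that cell from P, ejecting 9. So w(1) = 9. P is now [].

So w = 9 1 4 3 8 2 5 6 7.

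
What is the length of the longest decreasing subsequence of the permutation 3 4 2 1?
3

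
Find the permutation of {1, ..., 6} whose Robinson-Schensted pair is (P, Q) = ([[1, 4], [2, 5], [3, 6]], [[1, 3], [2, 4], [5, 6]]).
3 2 6 5 1 4

Reverse the RSK construction: for i from n down to 1, find the cell of Q containing i, remove the entry at that cell from P, and reverse-bump it up through P; the value ejected from row 1 is w(i).

Step i=6: Q has 6 at row 3, column 2; remove 6 from row 3 of P and reverse-bump: 6 enters row 2 and ejects 5; 5 enters row 1 and ejects 4. So w(6) = 4. P is now [[1, 5], [2, 6], [3]].
Step i=5: Q has 5 at row 3, column 1; remove 3 from row 3 of P and reverse-bump: 3 enters row 2 and ejects 2; 2 enters row 1 and ejects 1. So w(5) = 1. P is now [[2, 5], [3, 6]].
Step i=4: Q has 4 at row 2, column 2; remove 6 from row 2 of P and reverse-bump: 6 enters row 1 and ejects 5. So w(4) = 5. P is now [[2, 6], [3]].
Step i=3: Q has 3 at row 1, column 2; remove that cell from P, ejecting 6. So w(3) = 6. P is now [[2], [3]].
Step i=2: Q has 2 at row 2, column 1; remove 3 from row 2 of P and reverse-bump: 3 enters row 1 and ejects 2. So w(2) = 2. P is now [[3]].
Step i=1: Q has 1 at row 1, column 1; remove that cell from P, ejecting 3. So w(1) = 3. P is now [].

So w = 3 2 6 5 1 4.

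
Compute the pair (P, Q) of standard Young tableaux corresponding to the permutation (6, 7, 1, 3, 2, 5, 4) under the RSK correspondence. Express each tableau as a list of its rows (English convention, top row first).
Insert each entry of the permutation into P by Schensted row insertion, recording in Q the position of each new cell.

After inserting 6: P = [[6]].
After inserting 7: P = [[6, 7]].
After inserting 1: P = [[1, 7], [6]].
After inserting 3: P = [[1, 3], [6, 7]].
After inserting 2: P = [[1, 2], [3, 7], [6]].
After inserting 5: P = [[1, 2, 5], [3, 7], [6]].
After inserting 4: P = [[1, 2, 4], [3, 5], [6, 7]].

So P = [[1, 2, 4], [3, 5], [6, 7]], Q = [[1, 2, 6], [3, 4], [5, 7]].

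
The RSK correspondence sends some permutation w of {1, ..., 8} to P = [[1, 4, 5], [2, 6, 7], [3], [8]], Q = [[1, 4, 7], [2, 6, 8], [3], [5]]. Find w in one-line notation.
8 3 2 6 1 4 7 5

Reverse the RSK construction: for i from n down to 1, find the cell of Q containing i, remove the entry at that cell from P, and reverse-bump it up through P; the value ejected from row 1 is w(i).

Step i=8: Q has 8 at row 2, column 3; remove 7 from row 2 of P and reverse-bump: 7 enters row 1 and ejects 5. So w(8) = 5. P is now [[1, 4, 7], [2, 6], [3], [8]].
Step i=7: Q has 7 at row 1, column 3; remove that cell from P, ejecting 7. So w(7) = 7. P is now [[1, 4], [2, 6], [3], [8]].
Step i=6: Q has 6 at row 2, column 2; remove 6 from row 2 of P and reverse-bump: 6 enters row 1 and ejects 4. So w(6) = 4. P is now [[1, 6], [2], [3], [8]].
Step i=5: Q has 5 at row 4, column 1; remove 8 from row 4 of P and reverse-bump: 8 enters row 3 and ejects 3; 3 enters row 2 and ejects 2; 2 enters row 1 and ejects 1. So w(5) = 1. P is now [[2, 6], [3], [8]].
Step i=4: Q has 4 at row 1, column 2; remove that cell from P, ejecting 6. So w(4) = 6. P is now [[2], [3], [8]].
Step i=3: Q has 3 at row 3, column 1; remove 8 from row 3 of P and reverse-bump: 8 enters row 2 and ejects 3; 3 enters row 1 and ejects 2. So w(3) = 2. P is now [[3], [8]].
Step i=2: Q has 2 at row 2, column 1; remove 8 from row 2 of P and reverse-bump: 8 enters row 1 and ejects 3. So w(2) = 3. P is now [[8]].
Step i=1: Q has 1 at row 1, column 1; remove that cell from P, ejecting 8. So w(1) = 8. P is now [].

So w = 8 3 2 6 1 4 7 5.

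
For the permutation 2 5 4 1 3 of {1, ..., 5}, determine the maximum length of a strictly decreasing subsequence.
3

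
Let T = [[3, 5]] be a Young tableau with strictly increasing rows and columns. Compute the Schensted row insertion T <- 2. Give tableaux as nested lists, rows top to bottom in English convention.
In row 1, 2 replaces 3 (the leftmost entry greater than 2); 3 is bumped to row 2. 3 starts a new row 2. The new tableau is [[2, 5], [3]].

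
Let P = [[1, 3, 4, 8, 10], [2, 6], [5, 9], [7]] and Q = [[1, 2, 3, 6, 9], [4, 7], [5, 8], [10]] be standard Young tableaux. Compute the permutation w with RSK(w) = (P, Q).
2 5 7 6 3 9 8 4 10 1

Reverse the RSK construction: for i from n down to 1, find the cell of Q containing i, remove the entry at that cell from P, and reverse-bump it up through P; the value ejected from row 1 is w(i).

Step i=10: Q has 10 at row 4, column 1; remove 7 from row 4 of P and reverse-bump: 7 enters row 3 and ejects 5; 5 enters row 2 and ejects 2; 2 enters row 1 and ejects 1. So w(10) = 1. P is now [[2, 3, 4, 8, 10], [5, 6], [7, 9]].
Step i=9: Q has 9 at row 1, column 5; remove that cell from P, ejecting 10. So w(9) = 10. P is now [[2, 3, 4, 8], [5, 6], [7, 9]].
Step i=8: Q has 8 at row 3, column 2; remove 9 from row 3 of P and reverse-bump: 9 enters row 2 and ejects 6; 6 enters row 1 and ejects 4. So w(8) = 4. P is now [[2, 3, 6, 8], [5, 9], [7]].
Step i=7: Q has 7 at row 2, column 2; remove 9 from row 2 of P and reverse-bump: 9 enters row 1 and ejects 8. So w(7) = 8. P is now [[2, 3, 6, 9], [5], [7]].
Step i=6: Q has 6 at row 1, column 4; remove that cell from P, ejecting 9. So w(6) = 9. P is now [[2, 3, 6], [5], [7]].
Step i=5: Q has 5 at row 3, column 1; remove 7 from row 3 of P and reverse-bump: 7 enters row 2 and ejects 5; 5 enters row 1 and ejects 3. So w(5) = 3. P is now [[2, 5, 6], [7]].
Step i=4: Q has 4 at row 2, column 1; remove 7 from row 2 of P and reverse-bump: 7 enters row 1 and ejects 6. So w(4) = 6. P is now [[2, 5, 7]].
Step i=3: Q has 3 at row 1, column 3; remove that cell from P, ejecting 7. So w(3) = 7. P is now [[2, 5]].
Step i=2: Q has 2 at row 1, column 2; remove that cell from P, ejecting 5. So w(2) = 5. P is now [[2]].
Step i=1: Q has 1 at row 1, column 1; remove that cell from P, ejecting 2. So w(1) = 2. P is now [].

So w = 2 5 7 6 3 9 8 4 10 1.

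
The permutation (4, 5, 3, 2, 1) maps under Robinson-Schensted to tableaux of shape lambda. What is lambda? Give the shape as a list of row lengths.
[2, 1, 1, 1]

Row-insert each entry into an empty tableau.

After inserting 4: P = [[4]].
After inserting 5: P = [[4, 5]].
After inserting 3: P = [[3, 5], [4]].
After inserting 2: P = [[2, 5], [3], [4]].
After inserting 1: P = [[1, 5], [2], [3], [4]].

The final insertion tableau P = [[1, 5], [2], [3], [4]] has shape [2, 1, 1, 1].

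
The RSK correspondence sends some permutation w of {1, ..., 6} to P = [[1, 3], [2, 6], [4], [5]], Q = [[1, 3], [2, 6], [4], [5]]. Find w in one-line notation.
5 4 6 2 1 3

Reverse the RSK construction: for i from n down to 1, find the cell of Q containing i, remove the entry at that cell from P, and reverse-bump it up through P; the value ejected from row 1 is w(i).

Step i=6: Q has 6 at row 2, column 2; remove 6 from row 2 of P and reverse-bump: 6 enters row 1 and ejects 3. So w(6) = 3. P is now [[1, 6], [2], [4], [5]].
Step i=5: Q has 5 at row 4, column 1; remove 5 from row 4 of P and reverse-bump: 5 enters row 3 and ejects 4; 4 enters row 2 and ejects 2; 2 enters row 1 and ejects 1. So w(5) = 1. P is now [[2, 6], [4], [5]].
Step i=4: Q has 4 at row 3, column 1; remove 5 from row 3 of P and reverse-bump: 5 enters row 2 and ejects 4; 4 enters row 1 and ejects 2. So w(4) = 2. P is now [[4, 6], [5]].
Step i=3: Q has 3 at row 1, column 2; remove that cell from P, ejecting 6. So w(3) = 6. P is now [[4], [5]].
Step i=2: Q has 2 at row 2, column 1; remove 5 from row 2 of P and reverse-bump: 5 enters row 1 and ejects 4. So w(2) = 4. P is now [[5]].
Step i=1: Q has 1 at row 1, column 1; remove that cell from P, ejecting 5. So w(1) = 5. P is now [].

So w = 5 4 6 2 1 3.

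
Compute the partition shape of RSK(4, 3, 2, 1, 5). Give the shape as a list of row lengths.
RSK row insertion gives P = [[1, 5], [2], [3], [4]], which has shape [2, 1, 1, 1].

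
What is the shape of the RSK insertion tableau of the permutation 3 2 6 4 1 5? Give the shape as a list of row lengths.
Row-insert each entry into an empty tableau.

After inserting 3: P = [[3]].
After inserting 2: P = [[2], [3]].
After inserting 6: P = [[2, 6], [3]].
After inserting 4: P = [[2, 4], [3, 6]].
After inserting 1: P = [[1, 4], [2, 6], [3]].
After inserting 5: P = [[1, 4, 5], [2, 6], [3]].

The final insertion tableau P = [[1, 4, 5], [2, 6], [3]] has shape [3, 2, 1].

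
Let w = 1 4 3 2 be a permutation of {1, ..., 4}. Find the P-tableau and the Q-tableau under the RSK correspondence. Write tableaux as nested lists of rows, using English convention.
Insert each entry of the permutation into P by Schensted row insertion, recording in Q the position of each new cell.

Insert 1: appended to row 1. P = [[1]].
Insert 4: appended to row 1. P = [[1, 4]].
Insert 3: 3 bumps 4 from row 1; 4 starts row 2. P = [[1, 3], [4]].
Insert 2: 2 bumps 3 from row 1; 3 bumps 4 from row 2; 4 starts row 3. P = [[1, 2], [3], [4]].

So P = [[1, 2], [3], [4]], Q = [[1, 2], [3], [4]].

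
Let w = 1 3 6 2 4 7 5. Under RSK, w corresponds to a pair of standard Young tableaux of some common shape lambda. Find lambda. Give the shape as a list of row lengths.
Row-insert each entry into an empty tableau.

After inserting 1: P = [[1]].
After inserting 3: P = [[1, 3]].
After inserting 6: P = [[1, 3, 6]].
After inserting 2: P = [[1, 2, 6], [3]].
After inserting 4: P = [[1, 2, 4], [3, 6]].
After inserting 7: P = [[1, 2, 4, 7], [3, 6]].
After inserting 5: P = [[1, 2, 4, 5], [3, 6, 7]].

The final insertion tableau P = [[1, 2, 4, 5], [3, 6, 7]] has shape [4, 3].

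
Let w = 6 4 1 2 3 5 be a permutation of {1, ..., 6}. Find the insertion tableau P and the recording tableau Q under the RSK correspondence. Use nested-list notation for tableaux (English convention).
Insert each entry of the permutation into P by Schensted row insertion, recording in Q the position of each new cell.

Insert 6: appended to row 1. P = [[6]].
Insert 4: 4 bumps 6 from row 1; 6 starts row 2. P = [[4], [6]].
Insert 1: 1 bumps 4 from row 1; 4 bumps 6 from row 2; 6 starts row 3. P = [[1], [4], [6]].
Insert 2: appended to row 1. P = [[1, 2], [4], [6]].
Insert 3: appended to row 1. P = [[1, 2, 3], [4], [6]].
Insert 5: appended to row 1. P = [[1, 2, 3, 5], [4], [6]].

So P = [[1, 2, 3, 5], [4], [6]], Q = [[1, 4, 5, 6], [2], [3]].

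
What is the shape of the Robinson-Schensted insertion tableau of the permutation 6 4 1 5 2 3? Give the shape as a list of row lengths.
[3, 2, 1]

Row-insert each entry into an empty tableau.

After inserting 6: P = [[6]].
After inserting 4: P = [[4], [6]].
After inserting 1: P = [[1], [4], [6]].
After inserting 5: P = [[1, 5], [4], [6]].
After inserting 2: P = [[1, 2], [4, 5], [6]].
After inserting 3: P = [[1, 2, 3], [4, 5], [6]].

The final insertion tableau P = [[1, 2, 3], [4, 5], [6]] has shape [3, 2, 1].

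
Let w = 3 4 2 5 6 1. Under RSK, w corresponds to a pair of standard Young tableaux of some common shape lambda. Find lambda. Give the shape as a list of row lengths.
[4, 1, 1]

Row-insert each entry into an empty tableau.

After inserting 3: P = [[3]].
After inserting 4: P = [[3, 4]].
After inserting 2: P = [[2, 4], [3]].
After inserting 5: P = [[2, 4, 5], [3]].
After inserting 6: P = [[2, 4, 5, 6], [3]].
After inserting 1: P = [[1, 4, 5, 6], [2], [3]].

The final insertion tableau P = [[1, 4, 5, 6], [2], [3]] has shape [4, 1, 1].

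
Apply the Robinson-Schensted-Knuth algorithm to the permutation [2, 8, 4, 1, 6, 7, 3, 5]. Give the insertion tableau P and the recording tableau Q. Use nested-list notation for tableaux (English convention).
Insert each entry of the permutation into P by Schensted row insertion, recording in Q the position of each new cell.

After inserting 2: P = [[2]].
After inserting 8: P = [[2, 8]].
After inserting 4: P = [[2, 4], [8]].
After inserting 1: P = [[1, 4], [2], [8]].
After inserting 6: P = [[1, 4, 6], [2], [8]].
After inserting 7: P = [[1, 4, 6, 7], [2], [8]].
After inserting 3: P = [[1, 3, 6, 7], [2, 4], [8]].
After inserting 5: P = [[1, 3, 5, 7], [2, 4, 6], [8]].

So P = [[1, 3, 5, 7], [2, 4, 6], [8]], Q = [[1, 2, 5, 6], [3, 7, 8], [4]].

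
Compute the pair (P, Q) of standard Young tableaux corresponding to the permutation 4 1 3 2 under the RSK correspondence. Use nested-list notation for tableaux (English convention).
Insert each entry of the permutation into P by Schensted row insertion, recording in Q the position of each new cell.

Insert 4: appended to row 1. P = [[4]].
Insert 1: 1 bumps 4 from row 1; 4 starts row 2. P = [[1], [4]].
Insert 3: appended to row 1. P = [[1, 3], [4]].
Insert 2: 2 bumps 3 from row 1; 3 bumps 4 from row 2; 4 starts row 3. P = [[1, 2], [3], [4]].

So P = [[1, 2], [3], [4]], Q = [[1, 3], [2], [4]].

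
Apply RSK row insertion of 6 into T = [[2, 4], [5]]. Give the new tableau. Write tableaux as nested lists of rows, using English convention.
[[2, 4, 6], [5]]

6 is larger than every entry of row 1, so it is appended to row 1. The new tableau is [[2, 4, 6], [5]].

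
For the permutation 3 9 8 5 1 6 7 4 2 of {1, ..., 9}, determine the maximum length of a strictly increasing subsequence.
4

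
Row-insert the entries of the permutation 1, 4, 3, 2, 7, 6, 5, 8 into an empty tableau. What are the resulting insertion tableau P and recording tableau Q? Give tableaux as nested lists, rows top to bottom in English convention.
P = [[1, 2, 5, 8], [3, 6], [4, 7]], Q = [[1, 2, 5, 8], [3, 6], [4, 7]]

Insert each entry of the permutation into P by Schensted row insertion, recording in Q the position of each new cell.

Insert 1: appended to row 1. P = [[1]].
Insert 4: appended to row 1. P = [[1, 4]].
Insert 3: 3 bumps 4 from row 1; 4 starts row 2. P = [[1, 3], [4]].
Insert 2: 2 bumps 3 from row 1; 3 bumps 4 from row 2; 4 starts row 3. P = [[1, 2], [3], [4]].
Insert 7: appended to row 1. P = [[1, 2, 7], [3], [4]].
Insert 6: 6 bumps 7 from row 1; 7 appends to row 2. P = [[1, 2, 6], [3, 7], [4]].
Insert 5: 5 bumps 6 from row 1; 6 bumps 7 from row 2; 7 appends to row 3. P = [[1, 2, 5], [3, 6], [4, 7]].
Insert 8: appended to row 1. P = [[1, 2, 5, 8], [3, 6], [4, 7]].

So P = [[1, 2, 5, 8], [3, 6], [4, 7]], Q = [[1, 2, 5, 8], [3, 6], [4, 7]].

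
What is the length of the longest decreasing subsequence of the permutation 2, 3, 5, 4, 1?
3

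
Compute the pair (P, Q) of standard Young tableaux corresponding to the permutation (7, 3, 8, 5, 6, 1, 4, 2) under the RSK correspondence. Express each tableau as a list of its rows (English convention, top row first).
P = [[1, 2, 6], [3, 4], [5, 8], [7]], Q = [[1, 3, 5], [2, 4], [6, 7], [8]]

Insert each entry of the permutation into P by Schensted row insertion, recording in Q the position of each new cell.

Insert 7: appended to row 1. P = [[7]].
Insert 3: 3 bumps 7 from row 1; 7 starts row 2. P = [[3], [7]].
Insert 8: appended to row 1. P = [[3, 8], [7]].
Insert 5: 5 bumps 8 from row 1; 8 appends to row 2. P = [[3, 5], [7, 8]].
Insert 6: appended to row 1. P = [[3, 5, 6], [7, 8]].
Insert 1: 1 bumps 3 from row 1; 3 bumps 7 from row 2; 7 starts row 3. P = [[1, 5, 6], [3, 8], [7]].
Insert 4: 4 bumps 5 from row 1; 5 bumps 8 from row 2; 8 appends to row 3. P = [[1, 4, 6], [3, 5], [7, 8]].
Insert 2: 2 bumps 4 from row 1; 4 bumps 5 from row 2; 5 bumps 7 from row 3; 7 starts row 4. P = [[1, 2, 6], [3, 4], [5, 8], [7]].

So P = [[1, 2, 6], [3, 4], [5, 8], [7]], Q = [[1, 3, 5], [2, 4], [6, 7], [8]].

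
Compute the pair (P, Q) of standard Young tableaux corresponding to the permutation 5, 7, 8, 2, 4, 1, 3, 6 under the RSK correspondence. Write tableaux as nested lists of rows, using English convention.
P = [[1, 3, 6], [2, 4, 8], [5, 7]], Q = [[1, 2, 3], [4, 5, 8], [6, 7]]

Insert each entry of the permutation into P by Schensted row insertion, recording in Q the position of each new cell.

Insert 5: appended to row 1. P = [[5]], Q = [[1]].
Insert 7: appended to row 1. P = [[5, 7]], Q = [[1, 2]].
Insert 8: appended to row 1. P = [[5, 7, 8]], Q = [[1, 2, 3]].
Insert 2: 2 bumps 5 from row 1; 5 starts row 2. P = [[2, 7, 8], [5]], Q = [[1, 2, 3], [4]].
Insert 4: 4 bumps 7 from row 1; 7 appends to row 2. P = [[2, 4, 8], [5, 7]], Q = [[1, 2, 3], [4, 5]].
Insert 1: 1 bumps 2 from row 1; 2 bumps 5 from row 2; 5 starts row 3. P = [[1, 4, 8], [2, 7], [5]], Q = [[1, 2, 3], [4, 5], [6]].
Insert 3: 3 bumps 4 from row 1; 4 bumps 7 from row 2; 7 appends to row 3. P = [[1, 3, 8], [2, 4], [5, 7]], Q = [[1, 2, 3], [4, 5], [6, 7]].
Insert 6: 6 bumps 8 from row 1; 8 appends to row 2. P = [[1, 3, 6], [2, 4, 8], [5, 7]], Q = [[1, 2, 3], [4, 5, 8], [6, 7]].

So P = [[1, 3, 6], [2, 4, 8], [5, 7]], Q = [[1, 2, 3], [4, 5, 8], [6, 7]].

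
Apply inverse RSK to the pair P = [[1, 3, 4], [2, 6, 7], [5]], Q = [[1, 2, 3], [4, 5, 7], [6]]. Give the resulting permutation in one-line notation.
Reverse the RSK construction: for i from n down to 1, find the cell of Q containing i, remove the entry at that cell from P, and reverse-bump it up through P; the value ejected from row 1 is w(i).

Step i=7: Q has 7 at row 2, column 3; remove 7 from row 2 of P and reverse-bump: 7 enters row 1 and ejects 4. So w(7) = 4. P is now [[1, 3, 7], [2, 6], [5]].
Step i=6: Q has 6 at row 3, column 1; remove 5 from row 3 of P and reverse-bump: 5 enters row 2 and ejects 2; 2 enters row 1 and ejects 1. So w(6) = 1. P is now [[2, 3, 7], [5, 6]].
Step i=5: Q has 5 at row 2, column 2; remove 6 from row 2 of P and reverse-bump: 6 enters row 1 and ejects 3. So w(5) = 3. P is now [[2, 6, 7], [5]].
Step i=4: Q has 4 at row 2, column 1; remove 5 from row 2 of P and reverse-bump: 5 enters row 1 and ejects 2. So w(4) = 2. P is now [[5, 6, 7]].
Step i=3: Q has 3 at row 1, column 3; remove that cell from P, ejecting 7. So w(3) = 7. P is now [[5, 6]].
Step i=2: Q has 2 at row 1, column 2; remove that cell from P, ejecting 6. So w(2) = 6. P is now [[5]].
Step i=1: Q has 1 at row 1, column 1; remove that cell from P, ejecting 5. So w(1) = 5. P is now [].

So w = 5 6 7 2 3 1 4.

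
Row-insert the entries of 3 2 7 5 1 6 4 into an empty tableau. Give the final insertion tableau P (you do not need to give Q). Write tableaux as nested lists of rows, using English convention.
P = [[1, 4, 6], [2, 5], [3, 7]]

Insert 3: appended to row 1. P = [[3]].
Insert 2: 2 bumps 3 from row 1; 3 starts row 2. P = [[2], [3]].
Insert 7: appended to row 1. P = [[2, 7], [3]].
Insert 5: 5 bumps 7 from row 1; 7 appends to row 2. P = [[2, 5], [3, 7]].
Insert 1: 1 bumps 2 from row 1; 2 bumps 3 from row 2; 3 starts row 3. P = [[1, 5], [2, 7], [3]].
Insert 6: appended to row 1. P = [[1, 5, 6], [2, 7], [3]].
Insert 4: 4 bumps 5 from row 1; 5 bumps 7 from row 2; 7 appends to row 3. P = [[1, 4, 6], [2, 5], [3, 7]].

So P = [[1, 4, 6], [2, 5], [3, 7]].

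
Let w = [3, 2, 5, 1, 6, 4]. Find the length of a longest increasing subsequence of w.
3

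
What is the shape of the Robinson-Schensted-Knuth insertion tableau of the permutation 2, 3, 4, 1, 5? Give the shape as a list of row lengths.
Row-insert each entry into an empty tableau.

After inserting 2: P = [[2]].
After inserting 3: P = [[2, 3]].
After inserting 4: P = [[2, 3, 4]].
After inserting 1: P = [[1, 3, 4], [2]].
After inserting 5: P = [[1, 3, 4, 5], [2]].

The final insertion tableau P = [[1, 3, 4, 5], [2]] has shape [4, 1].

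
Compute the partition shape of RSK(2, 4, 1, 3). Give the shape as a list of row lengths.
Row-insert each entry into an empty tableau.

After inserting 2: P = [[2]].
After inserting 4: P = [[2, 4]].
After inserting 1: P = [[1, 4], [2]].
After inserting 3: P = [[1, 3], [2, 4]].

The final insertion tableau P = [[1, 3], [2, 4]] has shape [2, 2].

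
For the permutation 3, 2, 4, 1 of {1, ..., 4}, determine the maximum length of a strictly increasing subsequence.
2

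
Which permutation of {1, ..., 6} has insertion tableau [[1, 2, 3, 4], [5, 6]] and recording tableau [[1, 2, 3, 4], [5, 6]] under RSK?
1 2 5 6 3 4

Reverse RSK: for i = n, n-1, ..., 1, locate i in Q, remove the corresponding corner cell from P, and reverse-bump its entry up through P; the value ejected from row 1 is w(i).

So w = 1 2 5 6 3 4.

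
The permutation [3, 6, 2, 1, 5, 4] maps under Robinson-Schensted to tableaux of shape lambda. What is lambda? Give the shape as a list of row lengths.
[2, 2, 2]

Row-insert each entry into an empty tableau.

After inserting 3: P = [[3]].
After inserting 6: P = [[3, 6]].
After inserting 2: P = [[2, 6], [3]].
After inserting 1: P = [[1, 6], [2], [3]].
After inserting 5: P = [[1, 5], [2, 6], [3]].
After inserting 4: P = [[1, 4], [2, 5], [3, 6]].

The final insertion tableau P = [[1, 4], [2, 5], [3, 6]] has shape [2, 2, 2].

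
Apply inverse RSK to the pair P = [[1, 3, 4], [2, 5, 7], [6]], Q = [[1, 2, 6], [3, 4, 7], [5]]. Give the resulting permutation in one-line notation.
2 6 1 5 3 7 4

Reverse the RSK construction: for i from n down to 1, find the cell of Q containing i, remove the entry at that cell from P, and reverse-bump it up through P; the value ejected from row 1 is w(i).

Step i=7: Q has 7 at row 2, column 3; remove 7 from row 2 of P and reverse-bump: 7 enters row 1 and ejects 4. So w(7) = 4. P is now [[1, 3, 7], [2, 5], [6]].
Step i=6: Q has 6 at row 1, column 3; remove that cell from P, ejecting 7. So w(6) = 7. P is now [[1, 3], [2, 5], [6]].
Step i=5: Q has 5 at row 3, column 1; remove 6 from row 3 of P and reverse-bump: 6 enters row 2 and ejects 5; 5 enters row 1 and ejects 3. So w(5) = 3. P is now [[1, 5], [2, 6]].
Step i=4: Q has 4 at row 2, column 2; remove 6 from row 2 of P and reverse-bump: 6 enters row 1 and ejects 5. So w(4) = 5. P is now [[1, 6], [2]].
Step i=3: Q has 3 at row 2, column 1; remove 2 from row 2 of P and reverse-bump: 2 enters row 1 and ejects 1. So w(3) = 1. P is now [[2, 6]].
Step i=2: Q has 2 at row 1, column 2; remove that cell from P, ejecting 6. So w(2) = 6. P is now [[2]].
Step i=1: Q has 1 at row 1, column 1; remove that cell from P, ejecting 2. So w(1) = 2. P is now [].

So w = 2 6 1 5 3 7 4.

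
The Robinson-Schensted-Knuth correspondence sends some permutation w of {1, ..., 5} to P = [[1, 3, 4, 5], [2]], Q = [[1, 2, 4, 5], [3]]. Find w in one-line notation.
Reverse the RSK construction: for i from n down to 1, find the cell of Q containing i, remove the entry at that cell from P, and reverse-bump it up through P; the value ejected from row 1 is w(i).

Step i=5: Q has 5 at row 1, column 4; remove that cell from P, ejecting 5. So w(5) = 5. P is now [[1, 3, 4], [2]].
Step i=4: Q has 4 at row 1, column 3; remove that cell from P, ejecting 4. So w(4) = 4. P is now [[1, 3], [2]].
Step i=3: Q has 3 at row 2, column 1; remove 2 from row 2 of P and reverse-bump: 2 enters row 1 and ejects 1. So w(3) = 1. P is now [[2, 3]].
Step i=2: Q has 2 at row 1, column 2; remove that cell from P, ejecting 3. So w(2) = 3. P is now [[2]].
Step i=1: Q has 1 at row 1, column 1; remove that cell from P, ejecting 2. So w(1) = 2. P is now [].

So w = 2 3 1 4 5.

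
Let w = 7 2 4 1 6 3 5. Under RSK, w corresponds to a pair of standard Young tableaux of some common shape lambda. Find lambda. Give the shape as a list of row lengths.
[3, 3, 1]

Row-insert each entry into an empty tableau.

After inserting 7: P = [[7]].
After inserting 2: P = [[2], [7]].
After inserting 4: P = [[2, 4], [7]].
After inserting 1: P = [[1, 4], [2], [7]].
After inserting 6: P = [[1, 4, 6], [2], [7]].
After inserting 3: P = [[1, 3, 6], [2, 4], [7]].
After inserting 5: P = [[1, 3, 5], [2, 4, 6], [7]].

The final insertion tableau P = [[1, 3, 5], [2, 4, 6], [7]] has shape [3, 3, 1].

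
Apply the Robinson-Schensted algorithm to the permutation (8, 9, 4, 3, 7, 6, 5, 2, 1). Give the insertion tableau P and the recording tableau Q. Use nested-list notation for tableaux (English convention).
P = [[1, 5], [2, 6], [3, 9], [4], [7], [8]], Q = [[1, 2], [3, 5], [4, 6], [7], [8], [9]]

Insert each entry of the permutation into P by Schensted row insertion, recording in Q the position of each new cell.

Insert 8: appended to row 1. P = [[8]], Q = [[1]].
Insert 9: appended to row 1. P = [[8, 9]], Q = [[1, 2]].
Insert 4: 4 bumps 8 from row 1; 8 starts row 2. P = [[4, 9], [8]], Q = [[1, 2], [3]].
Insert 3: 3 bumps 4 from row 1; 4 bumps 8 from row 2; 8 starts row 3. P = [[3, 9], [4], [8]], Q = [[1, 2], [3], [4]].
Insert 7: 7 bumps 9 from row 1; 9 appends to row 2. P = [[3, 7], [4, 9], [8]], Q = [[1, 2], [3, 5], [4]].
Insert 6: 6 bumps 7 from row 1; 7 bumps 9 from row 2; 9 appends to row 3. P = [[3, 6], [4, 7], [8, 9]], Q = [[1, 2], [3, 5], [4, 6]].
Insert 5: 5 bumps 6 from row 1; 6 bumps 7 from row 2; 7 bumps 8 from row 3; 8 starts row 4. P = [[3, 5], [4, 6], [7, 9], [8]], Q = [[1, 2], [3, 5], [4, 6], [7]].
Insert 2: 2 bumps 3 from row 1; 3 bumps 4 from row 2; 4 bumps 7 from row 3; 7 bumps 8 from row 4; 8 starts row 5. P = [[2, 5], [3, 6], [4, 9], [7], [8]], Q = [[1, 2], [3, 5], [4, 6], [7], [8]].
Insert 1: 1 bumps 2 from row 1; 2 bumps 3 from row 2; 3 bumps 4 from row 3; 4 bumps 7 from row 4; 7 bumps 8 from row 5; 8 starts row 6. P = [[1, 5], [2, 6], [3, 9], [4], [7], [8]], Q = [[1, 2], [3, 5], [4, 6], [7], [8], [9]].

So P = [[1, 5], [2, 6], [3, 9], [4], [7], [8]], Q = [[1, 2], [3, 5], [4, 6], [7], [8], [9]].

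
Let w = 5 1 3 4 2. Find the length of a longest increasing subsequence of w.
3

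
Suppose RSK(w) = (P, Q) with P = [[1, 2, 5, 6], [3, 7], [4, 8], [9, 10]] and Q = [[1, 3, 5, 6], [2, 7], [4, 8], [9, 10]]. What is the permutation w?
Reverse the RSK construction: for i from n down to 1, find the cell of Q containing i, remove the entry at that cell from P, and reverse-bump it up through P; the value ejected from row 1 is w(i).

Step i=10: Q has 10 at row 4, column 2; remove 10 from row 4 of P and reverse-bump: 10 enters row 3 and ejects 8; 8 enters row 2 and ejects 7; 7 enters row 1 and ejects 6. So w(10) = 6. P is now [[1, 2, 5, 7], [3, 8], [4, 10], [9]].
Step i=9: Q has 9 at row 4, column 1; remove 9 from row 4 of P and reverse-bump: 9 enters row 3 and ejects 4; 4 enters row 2 and ejects 3; 3 enters row 1 and ejects 2. So w(9) = 2. P is now [[1, 3, 5, 7], [4, 8], [9, 10]].
Step i=8: Q has 8 at row 3, column 2; remove 10 from row 3 of P and reverse-bump: 10 enters row 2 and ejects 8; 8 enters row 1 and ejects 7. So w(8) = 7. P is now [[1, 3, 5, 8], [4, 10], [9]].
Step i=7: Q has 7 at row 2, column 2; remove 10 from row 2 of P and reverse-bump: 10 enters row 1 and ejects 8. So w(7) = 8. P is now [[1, 3, 5, 10], [4], [9]].
Step i=6: Q has 6 at row 1, column 4; remove that cell from P, ejecting 10. So w(6) = 10. P is now [[1, 3, 5], [4], [9]].
Step i=5: Q has 5 at row 1, column 3; remove that cell from P, ejecting 5. So w(5) = 5. P is now [[1, 3], [4], [9]].
Step i=4: Q has 4 at row 3, column 1; remove 9 from row 3 of P and reverse-bump: 9 enters row 2 and ejects 4; 4 enters row 1 and ejects 3. So w(4) = 3. P is now [[1, 4], [9]].
Step i=3: Q has 3 at row 1, column 2; remove that cell from P, ejecting 4. So w(3) = 4. P is now [[1], [9]].
Step i=2: Q has 2 at row 2, column 1; remove 9 from row 2 of P and reverse-bump: 9 enters row 1 and ejects 1. So w(2) = 1. P is now [[9]].
Step i=1: Q has 1 at row 1, column 1; remove that cell from P, ejecting 9. So w(1) = 9. P is now [].

So w = 9 1 4 3 5 10 8 7 2 6.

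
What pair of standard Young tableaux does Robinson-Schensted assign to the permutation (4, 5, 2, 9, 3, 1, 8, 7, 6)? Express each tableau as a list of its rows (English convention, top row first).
P = [[1, 3, 6], [2, 5, 7], [4, 8], [9]], Q = [[1, 2, 4], [3, 5, 7], [6, 8], [9]]

Insert each entry of the permutation into P by Schensted row insertion, recording in Q the position of each new cell.

Insert 4: appended to row 1. P = [[4]].
Insert 5: appended to row 1. P = [[4, 5]].
Insert 2: 2 bumps 4 from row 1; 4 starts row 2. P = [[2, 5], [4]].
Insert 9: appended to row 1. P = [[2, 5, 9], [4]].
Insert 3: 3 bumps 5 from row 1; 5 appends to row 2. P = [[2, 3, 9], [4, 5]].
Insert 1: 1 bumps 2 from row 1; 2 bumps 4 from row 2; 4 starts row 3. P = [[1, 3, 9], [2, 5], [4]].
Insert 8: 8 bumps 9 from row 1; 9 appends to row 2. P = [[1, 3, 8], [2, 5, 9], [4]].
Insert 7: 7 bumps 8 from row 1; 8 bumps 9 from row 2; 9 appends to row 3. P = [[1, 3, 7], [2, 5, 8], [4, 9]].
Insert 6: 6 bumps 7 from row 1; 7 bumps 8 from row 2; 8 bumps 9 from row 3; 9 starts row 4. P = [[1, 3, 6], [2, 5, 7], [4, 8], [9]].

So P = [[1, 3, 6], [2, 5, 7], [4, 8], [9]], Q = [[1, 2, 4], [3, 5, 7], [6, 8], [9]].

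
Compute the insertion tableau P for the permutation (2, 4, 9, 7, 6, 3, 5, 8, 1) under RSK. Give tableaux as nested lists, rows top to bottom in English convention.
Insert 2: appended to row 1. P = [[2]].
Insert 4: appended to row 1. P = [[2, 4]].
Insert 9: appended to row 1. P = [[2, 4, 9]].
Insert 7: 7 bumps 9 from row 1; 9 starts row 2. P = [[2, 4, 7], [9]].
Insert 6: 6 bumps 7 from row 1; 7 bumps 9 from row 2; 9 starts row 3. P = [[2, 4, 6], [7], [9]].
Insert 3: 3 bumps 4 from row 1; 4 bumps 7 from row 2; 7 bumps 9 from row 3; 9 starts row 4. P = [[2, 3, 6], [4], [7], [9]].
Insert 5: 5 bumps 6 from row 1; 6 appends to row 2. P = [[2, 3, 5], [4, 6], [7], [9]].
Insert 8: appended to row 1. P = [[2, 3, 5, 8], [4, 6], [7], [9]].
Insert 1: 1 bumps 2 from row 1; 2 bumps 4 from row 2; 4 bumps 7 from row 3; 7 bumps 9 from row 4; 9 starts row 5. P = [[1, 3, 5, 8], [2, 6], [4], [7], [9]].

So P = [[1, 3, 5, 8], [2, 6], [4], [7], [9]].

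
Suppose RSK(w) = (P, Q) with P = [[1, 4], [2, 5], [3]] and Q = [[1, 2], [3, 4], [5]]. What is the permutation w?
3 5 2 4 1

Reverse the RSK construction: for i from n down to 1, find the cell of Q containing i, remove the entry at that cell from P, and reverse-bump it up through P; the value ejected from row 1 is w(i).

Step i=5: Q has 5 at row 3, column 1; remove 3 from row 3 of P and reverse-bump: 3 enters row 2 and ejects 2; 2 enters row 1 and ejects 1. So w(5) = 1. P is now [[2, 4], [3, 5]].
Step i=4: Q has 4 at row 2, column 2; remove 5 from row 2 of P and reverse-bump: 5 enters row 1 and ejects 4. So w(4) = 4. P is now [[2, 5], [3]].
Step i=3: Q has 3 at row 2, column 1; remove 3 from row 2 of P and reverse-bump: 3 enters row 1 and ejects 2. So w(3) = 2. P is now [[3, 5]].
Step i=2: Q has 2 at row 1, column 2; remove that cell from P, ejecting 5. So w(2) = 5. P is now [[3]].
Step i=1: Q has 1 at row 1, column 1; remove that cell from P, ejecting 3. So w(1) = 3. P is now [].

So w = 3 5 2 4 1.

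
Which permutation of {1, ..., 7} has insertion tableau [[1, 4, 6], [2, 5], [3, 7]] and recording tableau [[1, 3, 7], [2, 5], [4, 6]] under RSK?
3 2 7 1 5 4 6

Reverse the RSK construction: for i from n down to 1, find the cell of Q containing i, remove the entry at that cell from P, and reverse-bump it up through P; the value ejected from row 1 is w(i).

Step i=7: Q has 7 at row 1, column 3; remove that cell from P, ejecting 6. So w(7) = 6. P is now [[1, 4], [2, 5], [3, 7]].
Step i=6: Q has 6 at row 3, column 2; remove 7 from row 3 of P and reverse-bump: 7 enters row 2 and ejects 5; 5 enters row 1 and ejects 4. So w(6) = 4. P is now [[1, 5], [2, 7], [3]].
Step i=5: Q has 5 at row 2, column 2; remove 7 from row 2 of P and reverse-bump: 7 enters row 1 and ejects 5. So w(5) = 5. P is now [[1, 7], [2], [3]].
Step i=4: Q has 4 at row 3, column 1; remove 3 from row 3 of P and reverse-bump: 3 enters row 2 and ejects 2; 2 enters row 1 and ejects 1. So w(4) = 1. P is now [[2, 7], [3]].
Step i=3: Q has 3 at row 1, column 2; remove that cell from P, ejecting 7. So w(3) = 7. P is now [[2], [3]].
Step i=2: Q has 2 at row 2, column 1; remove 3 from row 2 of P and reverse-bump: 3 enters row 1 and ejects 2. So w(2) = 2. P is now [[3]].
Step i=1: Q has 1 at row 1, column 1; remove that cell from P, ejecting 3. So w(1) = 3. P is now [].

So w = 3 2 7 1 5 4 6.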